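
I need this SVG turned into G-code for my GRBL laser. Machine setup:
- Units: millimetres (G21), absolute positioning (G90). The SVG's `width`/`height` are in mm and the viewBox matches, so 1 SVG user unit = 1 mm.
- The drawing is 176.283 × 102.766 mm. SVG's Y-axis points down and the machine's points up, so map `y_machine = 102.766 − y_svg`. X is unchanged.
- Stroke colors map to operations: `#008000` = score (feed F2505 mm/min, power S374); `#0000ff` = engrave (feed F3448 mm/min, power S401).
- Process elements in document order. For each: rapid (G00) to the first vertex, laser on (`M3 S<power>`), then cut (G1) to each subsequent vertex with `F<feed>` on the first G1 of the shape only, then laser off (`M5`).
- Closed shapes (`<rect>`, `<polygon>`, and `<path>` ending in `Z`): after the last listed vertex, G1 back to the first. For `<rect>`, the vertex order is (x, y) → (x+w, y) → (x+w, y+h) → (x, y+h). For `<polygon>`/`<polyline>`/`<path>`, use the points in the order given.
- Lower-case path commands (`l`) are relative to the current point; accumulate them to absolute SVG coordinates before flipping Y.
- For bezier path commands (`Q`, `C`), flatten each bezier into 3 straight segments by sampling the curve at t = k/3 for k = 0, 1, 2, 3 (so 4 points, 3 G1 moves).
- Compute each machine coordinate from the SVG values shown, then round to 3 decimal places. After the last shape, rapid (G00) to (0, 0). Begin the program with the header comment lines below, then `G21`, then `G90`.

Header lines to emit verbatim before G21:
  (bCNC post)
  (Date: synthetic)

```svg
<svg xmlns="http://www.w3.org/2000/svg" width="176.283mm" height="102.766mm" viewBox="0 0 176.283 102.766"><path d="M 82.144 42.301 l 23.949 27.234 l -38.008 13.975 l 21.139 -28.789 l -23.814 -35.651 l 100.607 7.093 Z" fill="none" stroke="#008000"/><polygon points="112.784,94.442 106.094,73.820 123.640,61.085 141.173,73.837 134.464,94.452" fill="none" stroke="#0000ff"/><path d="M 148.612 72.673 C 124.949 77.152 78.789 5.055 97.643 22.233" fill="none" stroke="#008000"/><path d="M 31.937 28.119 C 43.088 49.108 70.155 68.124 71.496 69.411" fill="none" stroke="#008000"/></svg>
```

(bCNC post)
(Date: synthetic)
G21
G90
G00 X82.144 Y60.465
M3 S374
G1 X106.093 Y33.231 F2505
G1 X68.085 Y19.256
G1 X89.224 Y48.045
G1 X65.410 Y83.696
G1 X166.017 Y76.603
G1 X82.144 Y60.465
M5
G00 X112.784 Y8.324
M3 S401
G1 X106.094 Y28.946 F3448
G1 X123.640 Y41.681
G1 X141.173 Y28.929
G1 X134.464 Y8.314
G1 X112.784 Y8.324
M5
G00 X148.612 Y30.093
M3 S374
G1 X120.691 Y44.997 F2505
G1 X97.219 Y74.095
G1 X97.643 Y80.533
M5
G00 X31.937 Y74.647
M3 S374
G1 X46.851 Y54.899 F2505
G1 X63.122 Y39.968
G1 X71.496 Y33.355
M5
G00 X0.000 Y0.000

viewBox `0 0 176.283 102.766` with mm width/height → 1 unit = 1 mm. Flip: y_m = 102.766 − y_svg.

**Shape 1** — `<path>` closed polygon, stroke `#008000` → score (S374, F2505). Machine vertices: (82.144,60.465) → (106.093,33.231) → (68.085,19.256) → (89.224,48.045) → (65.410,83.696) → (166.017,76.603) → (82.144,60.465). Closed: final G1 returns to the first vertex.

**Shape 2** — `<polygon>` regular polygon, stroke `#0000ff` → engrave (S401, F3448). Machine vertices: (112.784,8.324) → (106.094,28.946) → (123.640,41.681) → (141.173,28.929) → (134.464,8.314) → (112.784,8.324). Closed: final G1 returns to the first vertex.

**Shape 3** — `<path>` cubic bezier, stroke `#008000` → score (S374, F2505). Control points (SVG): P0=(148.612,72.673), P1=(124.949,77.152), P2=(78.789,5.055), P3=(97.643,22.233); sampled at t=k/3. Machine vertices: (148.612,30.093) → (120.691,44.997) → (97.219,74.095) → (97.643,80.533). Open path.

**Shape 4** — `<path>` cubic bezier, stroke `#008000` → score (S374, F2505). Control points (SVG): P0=(31.937,28.119), P1=(43.088,49.108), P2=(70.155,68.124), P3=(71.496,69.411); sampled at t=k/3. Machine vertices: (31.937,74.647) → (46.851,54.899) → (63.122,39.968) → (71.496,33.355). Open path.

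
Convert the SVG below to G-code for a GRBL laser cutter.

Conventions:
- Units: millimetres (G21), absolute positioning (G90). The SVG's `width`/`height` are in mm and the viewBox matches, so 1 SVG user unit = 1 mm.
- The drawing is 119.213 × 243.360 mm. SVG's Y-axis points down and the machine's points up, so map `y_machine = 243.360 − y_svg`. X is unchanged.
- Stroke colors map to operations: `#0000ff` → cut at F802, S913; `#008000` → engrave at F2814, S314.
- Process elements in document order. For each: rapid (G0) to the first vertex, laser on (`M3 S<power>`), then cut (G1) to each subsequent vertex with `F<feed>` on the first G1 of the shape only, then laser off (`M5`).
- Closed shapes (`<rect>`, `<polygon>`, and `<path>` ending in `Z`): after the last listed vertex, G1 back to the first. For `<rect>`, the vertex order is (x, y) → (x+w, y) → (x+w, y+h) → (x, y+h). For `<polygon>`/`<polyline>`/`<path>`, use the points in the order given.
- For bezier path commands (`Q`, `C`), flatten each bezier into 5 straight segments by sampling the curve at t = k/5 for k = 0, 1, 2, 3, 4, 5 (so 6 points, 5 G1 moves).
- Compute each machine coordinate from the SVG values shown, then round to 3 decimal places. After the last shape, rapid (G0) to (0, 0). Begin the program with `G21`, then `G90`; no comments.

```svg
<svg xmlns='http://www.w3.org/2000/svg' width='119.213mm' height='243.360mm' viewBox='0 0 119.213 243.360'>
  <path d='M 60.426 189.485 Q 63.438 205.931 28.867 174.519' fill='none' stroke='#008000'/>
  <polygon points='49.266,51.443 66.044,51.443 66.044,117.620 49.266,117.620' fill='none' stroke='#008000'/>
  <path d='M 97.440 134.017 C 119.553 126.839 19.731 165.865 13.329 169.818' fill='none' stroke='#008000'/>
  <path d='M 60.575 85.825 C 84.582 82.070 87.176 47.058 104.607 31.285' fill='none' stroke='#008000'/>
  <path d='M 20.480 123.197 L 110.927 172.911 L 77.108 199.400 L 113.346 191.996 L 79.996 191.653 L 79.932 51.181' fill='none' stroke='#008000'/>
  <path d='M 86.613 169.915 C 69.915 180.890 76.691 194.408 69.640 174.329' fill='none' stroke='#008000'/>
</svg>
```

Since the viewBox matches the mm dimensions, user units are millimetres directly. The only transform is the Y-flip y_m = 243.360 − y_svg.

Shape 1 is a quadratic bezier drawn with `<path>`. Its stroke #008000 means engrave at S314, F2814. After flipping Y the toolpath is (60.426,53.875) → (60.127,49.211) → (56.822,48.375) → (50.511,51.369) → (41.192,58.191) → (28.867,68.841).

Shape 2 is a rectangle drawn with `<polygon>`. Its stroke #008000 means engrave at S314, F2814. After flipping Y the toolpath is (49.266,191.917) → (66.044,191.917) → (66.044,125.740) → (49.266,125.740) → (49.266,191.917), returning to the start.

Shape 3 is a cubic bezier drawn with `<path>`. Its stroke #008000 means engrave at S314, F2814. After flipping Y the toolpath is (97.440,109.343) → (97.798,108.756) → (79.230,100.980) → (52.070,89.919) → (26.658,79.472) → (13.329,73.542).

Shape 4 is a cubic bezier drawn with `<path>`. Its stroke #008000 means engrave at S314, F2814. After flipping Y the toolpath is (60.575,157.535) → (72.700,163.135) → (81.425,173.813) → (88.492,187.144) → (95.639,200.706) → (104.607,212.075).

Shape 5 is a open polyline drawn with `<path>`. Its stroke #008000 means engrave at S314, F2814. After flipping Y the toolpath is (20.480,120.163) → (110.927,70.449) → (77.108,43.960) → (113.346,51.364) → (79.996,51.707) → (79.932,192.179).

Shape 6 is a cubic bezier drawn with `<path>`. Its stroke #008000 means engrave at S314, F2814. After flipping Y the toolpath is (86.613,73.445) → (79.113,66.844) → (75.456,61.367) → (73.852,58.750) → (72.510,60.726) → (69.640,69.031).

G21
G90
G0 X60.426 Y53.875
M3 S314
G1 X60.127 Y49.211 F2814
G1 X56.822 Y48.375
G1 X50.511 Y51.369
G1 X41.192 Y58.191
G1 X28.867 Y68.841
M5
G0 X49.266 Y191.917
M3 S314
G1 X66.044 Y191.917 F2814
G1 X66.044 Y125.740
G1 X49.266 Y125.740
G1 X49.266 Y191.917
M5
G0 X97.440 Y109.343
M3 S314
G1 X97.798 Y108.756 F2814
G1 X79.230 Y100.980
G1 X52.070 Y89.919
G1 X26.658 Y79.472
G1 X13.329 Y73.542
M5
G0 X60.575 Y157.535
M3 S314
G1 X72.700 Y163.135 F2814
G1 X81.425 Y173.813
G1 X88.492 Y187.144
G1 X95.639 Y200.706
G1 X104.607 Y212.075
M5
G0 X20.480 Y120.163
M3 S314
G1 X110.927 Y70.449 F2814
G1 X77.108 Y43.960
G1 X113.346 Y51.364
G1 X79.996 Y51.707
G1 X79.932 Y192.179
M5
G0 X86.613 Y73.445
M3 S314
G1 X79.113 Y66.844 F2814
G1 X75.456 Y61.367
G1 X73.852 Y58.750
G1 X72.510 Y60.726
G1 X69.640 Y69.031
M5
G0 X0.000 Y0.000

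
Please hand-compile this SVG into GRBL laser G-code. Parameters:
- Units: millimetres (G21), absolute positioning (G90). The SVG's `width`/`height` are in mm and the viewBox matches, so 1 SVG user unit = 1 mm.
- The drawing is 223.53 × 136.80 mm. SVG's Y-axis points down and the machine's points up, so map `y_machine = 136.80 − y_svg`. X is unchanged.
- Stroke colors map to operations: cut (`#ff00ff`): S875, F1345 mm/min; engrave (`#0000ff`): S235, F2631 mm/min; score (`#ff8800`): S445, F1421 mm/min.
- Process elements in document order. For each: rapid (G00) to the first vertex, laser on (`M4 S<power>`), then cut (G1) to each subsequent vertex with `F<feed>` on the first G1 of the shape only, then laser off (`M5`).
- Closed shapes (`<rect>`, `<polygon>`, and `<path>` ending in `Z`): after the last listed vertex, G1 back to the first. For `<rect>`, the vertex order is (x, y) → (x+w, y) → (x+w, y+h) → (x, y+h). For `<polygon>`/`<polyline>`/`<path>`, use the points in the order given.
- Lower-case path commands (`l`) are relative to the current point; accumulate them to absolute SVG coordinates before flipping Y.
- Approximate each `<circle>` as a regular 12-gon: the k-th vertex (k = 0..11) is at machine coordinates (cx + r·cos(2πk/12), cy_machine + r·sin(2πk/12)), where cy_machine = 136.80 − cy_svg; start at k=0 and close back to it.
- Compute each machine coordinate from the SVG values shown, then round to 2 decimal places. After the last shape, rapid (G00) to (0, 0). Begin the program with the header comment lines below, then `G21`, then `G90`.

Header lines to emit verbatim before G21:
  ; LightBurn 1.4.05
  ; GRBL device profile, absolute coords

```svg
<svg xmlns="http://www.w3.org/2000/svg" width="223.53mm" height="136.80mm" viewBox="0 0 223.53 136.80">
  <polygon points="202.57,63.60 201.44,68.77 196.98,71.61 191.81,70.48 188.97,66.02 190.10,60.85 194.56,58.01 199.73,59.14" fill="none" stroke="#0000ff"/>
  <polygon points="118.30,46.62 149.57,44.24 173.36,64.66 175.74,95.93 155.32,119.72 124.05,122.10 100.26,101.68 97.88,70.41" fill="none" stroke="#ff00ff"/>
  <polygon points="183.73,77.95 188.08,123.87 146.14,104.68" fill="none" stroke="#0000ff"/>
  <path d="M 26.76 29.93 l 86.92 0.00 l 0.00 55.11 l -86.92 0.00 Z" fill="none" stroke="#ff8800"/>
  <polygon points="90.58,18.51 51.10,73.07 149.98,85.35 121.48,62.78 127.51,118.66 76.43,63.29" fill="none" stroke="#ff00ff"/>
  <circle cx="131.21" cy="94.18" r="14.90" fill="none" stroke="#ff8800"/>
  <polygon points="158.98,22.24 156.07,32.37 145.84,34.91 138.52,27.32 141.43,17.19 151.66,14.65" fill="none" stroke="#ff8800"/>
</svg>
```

; LightBurn 1.4.05
; GRBL device profile, absolute coords
G21
G90
G00 X202.57 Y73.20
M4 S235
G1 X201.44 Y68.03 F2631
G1 X196.98 Y65.19
G1 X191.81 Y66.32
G1 X188.97 Y70.78
G1 X190.10 Y75.95
G1 X194.56 Y78.79
G1 X199.73 Y77.66
G1 X202.57 Y73.20
M5
G00 X118.30 Y90.18
M4 S875
G1 X149.57 Y92.56 F1345
G1 X173.36 Y72.14
G1 X175.74 Y40.87
G1 X155.32 Y17.08
G1 X124.05 Y14.70
G1 X100.26 Y35.12
G1 X97.88 Y66.39
G1 X118.30 Y90.18
M5
G00 X183.73 Y58.85
M4 S235
G1 X188.08 Y12.93 F2631
G1 X146.14 Y32.12
G1 X183.73 Y58.85
M5
G00 X26.76 Y106.87
M4 S445
G1 X113.68 Y106.87 F1421
G1 X113.68 Y51.76
G1 X26.76 Y51.76
G1 X26.76 Y106.87
M5
G00 X90.58 Y118.29
M4 S875
G1 X51.10 Y63.73 F1345
G1 X149.98 Y51.45
G1 X121.48 Y74.02
G1 X127.51 Y18.14
G1 X76.43 Y73.51
G1 X90.58 Y118.29
M5
G00 X146.11 Y42.62
M4 S445
G1 X144.11 Y50.07 F1421
G1 X138.66 Y55.52
G1 X131.21 Y57.52
G1 X123.76 Y55.52
G1 X118.31 Y50.07
G1 X116.31 Y42.62
G1 X118.31 Y35.17
G1 X123.76 Y29.72
G1 X131.21 Y27.72
G1 X138.66 Y29.72
G1 X144.11 Y35.17
G1 X146.11 Y42.62
M5
G00 X158.98 Y114.56
M4 S445
G1 X156.07 Y104.43 F1421
G1 X145.84 Y101.89
G1 X138.52 Y109.48
G1 X141.43 Y119.61
G1 X151.66 Y122.15
G1 X158.98 Y114.56
M5
G00 X0.00 Y0.00

Since the viewBox matches the mm dimensions, user units are millimetres directly. The only transform is the Y-flip y_m = 136.80 − y_svg.

Shape 1 is a regular polygon drawn with `<polygon>`. Its stroke #0000ff means engrave at S235, F2631. After flipping Y the toolpath is (202.57,73.20) → (201.44,68.03) → (196.98,65.19) → (191.81,66.32) → (188.97,70.78) → (190.10,75.95) → (194.56,78.79) → (199.73,77.66) → (202.57,73.20), returning to the start.

Shape 2 is a regular polygon drawn with `<polygon>`. Its stroke #ff00ff means cut at S875, F1345. After flipping Y the toolpath is (118.30,90.18) → (149.57,92.56) → (173.36,72.14) → (175.74,40.87) → (155.32,17.08) → (124.05,14.70) → (100.26,35.12) → (97.88,66.39) → (118.30,90.18), returning to the start.

Shape 3 is a regular polygon drawn with `<polygon>`. Its stroke #0000ff means engrave at S235, F2631. After flipping Y the toolpath is (183.73,58.85) → (188.08,12.93) → (146.14,32.12) → (183.73,58.85), returning to the start.

Shape 4 is a rectangle drawn with `<path>`. Its stroke #ff8800 means score at S445, F1421. After flipping Y the toolpath is (26.76,106.87) → (113.68,106.87) → (113.68,51.76) → (26.76,51.76) → (26.76,106.87), returning to the start.

Shape 5 is a closed polygon drawn with `<polygon>`. Its stroke #ff00ff means cut at S875, F1345. After flipping Y the toolpath is (90.58,118.29) → (51.10,63.73) → (149.98,51.45) → (121.48,74.02) → (127.51,18.14) → (76.43,73.51) → (90.58,118.29), returning to the start.

Shape 6 is a circle drawn with `<circle>`. Its stroke #ff8800 means score at S445, F1421. After flipping Y the toolpath is (146.11,42.62) → (144.11,50.07) → (138.66,55.52) → (131.21,57.52) → (123.76,55.52) → (118.31,50.07) → (116.31,42.62) → (118.31,35.17) → (123.76,29.72) → (131.21,27.72) → (138.66,29.72) → (144.11,35.17) → (146.11,42.62), returning to the start.

Shape 7 is a regular polygon drawn with `<polygon>`. Its stroke #ff8800 means score at S445, F1421. After flipping Y the toolpath is (158.98,114.56) → (156.07,104.43) → (145.84,101.89) → (138.52,109.48) → (141.43,119.61) → (151.66,122.15) → (158.98,114.56), returning to the start.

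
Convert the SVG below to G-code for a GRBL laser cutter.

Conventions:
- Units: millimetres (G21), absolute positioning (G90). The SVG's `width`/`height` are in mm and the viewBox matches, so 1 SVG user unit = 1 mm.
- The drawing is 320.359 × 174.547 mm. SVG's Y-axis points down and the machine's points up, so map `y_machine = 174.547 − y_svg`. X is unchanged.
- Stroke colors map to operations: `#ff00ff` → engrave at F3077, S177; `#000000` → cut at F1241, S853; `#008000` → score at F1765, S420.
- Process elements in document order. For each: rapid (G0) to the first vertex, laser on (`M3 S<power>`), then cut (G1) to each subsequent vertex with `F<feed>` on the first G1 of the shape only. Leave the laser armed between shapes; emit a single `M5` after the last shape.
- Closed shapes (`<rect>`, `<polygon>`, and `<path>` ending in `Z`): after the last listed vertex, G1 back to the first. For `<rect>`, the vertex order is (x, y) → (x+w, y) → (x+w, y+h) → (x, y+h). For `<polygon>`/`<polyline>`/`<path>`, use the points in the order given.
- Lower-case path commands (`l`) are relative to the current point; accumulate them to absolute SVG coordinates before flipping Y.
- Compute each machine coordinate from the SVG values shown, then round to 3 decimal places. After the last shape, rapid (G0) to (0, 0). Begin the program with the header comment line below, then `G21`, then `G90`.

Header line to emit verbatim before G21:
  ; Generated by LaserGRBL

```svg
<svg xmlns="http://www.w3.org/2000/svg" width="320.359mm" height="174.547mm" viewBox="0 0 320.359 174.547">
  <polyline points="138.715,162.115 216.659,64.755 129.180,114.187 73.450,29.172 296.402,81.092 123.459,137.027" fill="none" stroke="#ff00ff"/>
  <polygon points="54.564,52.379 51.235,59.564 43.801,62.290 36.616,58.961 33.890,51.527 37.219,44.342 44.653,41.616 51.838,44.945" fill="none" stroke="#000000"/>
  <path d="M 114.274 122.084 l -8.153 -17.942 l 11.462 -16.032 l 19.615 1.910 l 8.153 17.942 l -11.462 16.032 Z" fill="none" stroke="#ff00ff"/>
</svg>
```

viewBox `0 0 320.359 174.547` with mm width/height → 1 unit = 1 mm. Flip: y_m = 174.547 − y_svg.

**Shape 1** — `<polyline>` open polyline, stroke `#ff00ff` → engrave (S177, F3077). Machine vertices: (138.715,12.432) → (216.659,109.792) → (129.180,60.360) → (73.450,145.375) → (296.402,93.455) → (123.459,37.520). Open path.

**Shape 2** — `<polygon>` regular polygon, stroke `#000000` → cut (S853, F1241). Machine vertices: (54.564,122.168) → (51.235,114.983) → (43.801,112.257) → (36.616,115.586) → (33.890,123.020) → (37.219,130.205) → (44.653,132.931) → (51.838,129.602) → (54.564,122.168). Closed: final G1 returns to the first vertex.

**Shape 3** — `<path>` regular polygon, stroke `#ff00ff` → engrave (S177, F3077). Machine vertices: (114.274,52.463) → (106.121,70.405) → (117.583,86.437) → (137.198,84.527) → (145.351,66.585) → (133.889,50.553) → (114.274,52.463). Closed: final G1 returns to the first vertex.

; Generated by LaserGRBL
G21
G90
G0 X138.715 Y12.432
M3 S177
G1 X216.659 Y109.792 F3077
G1 X129.180 Y60.360
G1 X73.450 Y145.375
G1 X296.402 Y93.455
G1 X123.459 Y37.520
G0 X54.564 Y122.168
M3 S853
G1 X51.235 Y114.983 F1241
G1 X43.801 Y112.257
G1 X36.616 Y115.586
G1 X33.890 Y123.020
G1 X37.219 Y130.205
G1 X44.653 Y132.931
G1 X51.838 Y129.602
G1 X54.564 Y122.168
G0 X114.274 Y52.463
M3 S177
G1 X106.121 Y70.405 F3077
G1 X117.583 Y86.437
G1 X137.198 Y84.527
G1 X145.351 Y66.585
G1 X133.889 Y50.553
G1 X114.274 Y52.463
M5
G0 X0.000 Y0.000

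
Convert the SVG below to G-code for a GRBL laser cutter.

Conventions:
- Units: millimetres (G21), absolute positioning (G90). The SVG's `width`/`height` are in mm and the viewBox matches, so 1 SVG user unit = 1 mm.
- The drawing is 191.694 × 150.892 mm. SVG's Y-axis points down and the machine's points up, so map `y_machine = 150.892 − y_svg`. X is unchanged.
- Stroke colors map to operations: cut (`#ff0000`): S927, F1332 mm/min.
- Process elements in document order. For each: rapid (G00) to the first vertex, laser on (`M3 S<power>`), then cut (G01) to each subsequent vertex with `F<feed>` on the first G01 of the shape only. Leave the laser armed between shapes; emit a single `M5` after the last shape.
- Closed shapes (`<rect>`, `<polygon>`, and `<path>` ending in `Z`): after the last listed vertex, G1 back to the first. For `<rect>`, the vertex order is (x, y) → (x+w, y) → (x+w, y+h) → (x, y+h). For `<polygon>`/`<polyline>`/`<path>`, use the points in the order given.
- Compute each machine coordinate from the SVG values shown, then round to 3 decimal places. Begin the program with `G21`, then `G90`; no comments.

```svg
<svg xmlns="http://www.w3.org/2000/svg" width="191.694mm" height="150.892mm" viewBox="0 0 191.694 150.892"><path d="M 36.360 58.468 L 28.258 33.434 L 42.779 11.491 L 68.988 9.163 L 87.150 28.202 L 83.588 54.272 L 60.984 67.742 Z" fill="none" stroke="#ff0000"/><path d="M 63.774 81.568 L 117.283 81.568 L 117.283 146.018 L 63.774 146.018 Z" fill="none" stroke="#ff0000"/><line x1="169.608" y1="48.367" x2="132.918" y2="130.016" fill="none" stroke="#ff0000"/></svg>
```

1 u = 1 mm; y_m = 150.892 − y.

[1] `<path>` regular polygon, #ff0000→cut S927 F1332: (36.360,92.424) → (28.258,117.458) → (42.779,139.401) → (68.988,141.729) → (87.150,122.690) → (83.588,96.620) → (60.984,83.150) → (36.360,92.424) (closed)

[2] `<path>` rectangle, #ff0000→cut S927 F1332: (63.774,69.324) → (117.283,69.324) → (117.283,4.874) → (63.774,4.874) → (63.774,69.324) (closed)

[3] `<line>` line segment, #ff0000→cut S927 F1332: (169.608,102.525) → (132.918,20.876)

G21
G90
G00 X36.360 Y92.424
M3 S927
G01 X28.258 Y117.458 F1332
G01 X42.779 Y139.401
G01 X68.988 Y141.729
G01 X87.150 Y122.690
G01 X83.588 Y96.620
G01 X60.984 Y83.150
G01 X36.360 Y92.424
G00 X63.774 Y69.324
M3 S927
G01 X117.283 Y69.324 F1332
G01 X117.283 Y4.874
G01 X63.774 Y4.874
G01 X63.774 Y69.324
G00 X169.608 Y102.525
M3 S927
G01 X132.918 Y20.876 F1332
M5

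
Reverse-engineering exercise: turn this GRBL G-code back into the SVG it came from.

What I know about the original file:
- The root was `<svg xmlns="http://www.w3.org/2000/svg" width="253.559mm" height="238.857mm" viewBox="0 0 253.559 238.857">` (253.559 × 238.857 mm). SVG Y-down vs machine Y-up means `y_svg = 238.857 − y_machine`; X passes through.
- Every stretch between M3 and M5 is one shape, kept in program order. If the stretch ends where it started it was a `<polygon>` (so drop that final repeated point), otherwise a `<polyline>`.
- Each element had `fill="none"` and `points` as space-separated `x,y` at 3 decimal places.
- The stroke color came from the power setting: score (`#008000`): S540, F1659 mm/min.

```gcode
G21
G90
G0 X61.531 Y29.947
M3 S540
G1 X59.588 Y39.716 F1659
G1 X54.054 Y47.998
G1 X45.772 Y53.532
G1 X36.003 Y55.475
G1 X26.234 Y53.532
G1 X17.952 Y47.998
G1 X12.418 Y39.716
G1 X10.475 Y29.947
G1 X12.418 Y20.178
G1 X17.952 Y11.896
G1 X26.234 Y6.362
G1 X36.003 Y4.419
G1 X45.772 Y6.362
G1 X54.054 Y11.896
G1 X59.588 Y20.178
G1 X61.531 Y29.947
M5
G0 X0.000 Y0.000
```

<svg xmlns="http://www.w3.org/2000/svg" width="253.559mm" height="238.857mm" viewBox="0 0 253.559 238.857">
  <polygon points="61.531,208.910 59.588,199.141 54.054,190.859 45.772,185.325 36.003,183.382 26.234,185.325 17.952,190.859 12.418,199.141 10.475,208.910 12.418,218.679 17.952,226.961 26.234,232.495 36.003,234.438 45.772,232.495 54.054,226.961 59.588,218.679" fill="none" stroke="#008000"/>
</svg>

y_svg = 238.857 − y_m. Every run uses S540, so all elements get stroke `#008000` (score).

[1] closed run; points: 61.531,208.910 59.588,199.141 54.054,190.859 45.772,185.325 36.003,183.382 26.234,185.325 17.952,190.859 12.418,199.141 10.475,208.910 12.418,218.679 17.952,226.961 26.234,232.495 36.003,234.438 45.772,232.495 54.054,226.961 59.588,218.679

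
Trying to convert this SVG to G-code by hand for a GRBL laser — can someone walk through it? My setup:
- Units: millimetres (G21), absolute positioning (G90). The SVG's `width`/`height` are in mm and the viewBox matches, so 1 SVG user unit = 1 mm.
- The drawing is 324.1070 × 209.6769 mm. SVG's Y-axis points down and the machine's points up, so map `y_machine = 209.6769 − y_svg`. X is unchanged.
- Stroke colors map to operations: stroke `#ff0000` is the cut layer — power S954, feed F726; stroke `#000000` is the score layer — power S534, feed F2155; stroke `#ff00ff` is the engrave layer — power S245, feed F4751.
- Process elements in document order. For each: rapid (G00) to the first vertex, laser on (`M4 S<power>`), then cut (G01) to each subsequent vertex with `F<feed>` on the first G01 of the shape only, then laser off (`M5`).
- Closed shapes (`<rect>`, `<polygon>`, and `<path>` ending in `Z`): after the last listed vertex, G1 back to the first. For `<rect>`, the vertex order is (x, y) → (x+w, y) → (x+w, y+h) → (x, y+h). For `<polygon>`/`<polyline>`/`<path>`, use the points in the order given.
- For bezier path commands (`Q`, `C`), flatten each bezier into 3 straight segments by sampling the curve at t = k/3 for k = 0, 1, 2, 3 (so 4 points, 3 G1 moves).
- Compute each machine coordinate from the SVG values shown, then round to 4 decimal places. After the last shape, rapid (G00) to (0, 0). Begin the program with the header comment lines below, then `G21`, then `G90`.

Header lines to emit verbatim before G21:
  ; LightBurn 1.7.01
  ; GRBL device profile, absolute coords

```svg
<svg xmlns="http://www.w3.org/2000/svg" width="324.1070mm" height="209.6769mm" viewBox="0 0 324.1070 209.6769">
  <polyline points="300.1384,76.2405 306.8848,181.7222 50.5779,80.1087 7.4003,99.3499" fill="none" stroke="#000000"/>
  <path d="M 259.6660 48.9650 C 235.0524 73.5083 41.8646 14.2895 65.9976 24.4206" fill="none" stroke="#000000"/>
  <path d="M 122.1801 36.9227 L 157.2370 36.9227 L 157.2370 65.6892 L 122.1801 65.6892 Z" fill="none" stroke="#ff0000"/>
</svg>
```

viewBox `0 0 324.1070 209.6769` with mm width/height → 1 unit = 1 mm. Flip: y_m = 209.6769 − y_svg.

**Shape 1** — `<polyline>` open polyline, stroke `#000000` → score (S534, F2155). Machine vertices: (300.1384,133.4364) → (306.8848,27.9547) → (50.5779,129.5682) → (7.4003,110.3270). Open path.

**Shape 2** — `<path>` cubic bezier, stroke `#000000` → score (S534, F2155). Control points (SVG): P0=(259.6660,48.9650), P1=(235.0524,73.5083), P2=(41.8646,14.2895), P3=(65.9976,24.4206); sampled at t=k/3. Machine vertices: (259.6660,160.7119) → (193.1534,158.4185) → (100.0125,177.9416) → (65.9976,185.2563). Open path.

**Shape 3** — `<path>` rectangle, stroke `#ff0000` → cut (S954, F726). Machine vertices: (122.1801,172.7542) → (157.2370,172.7542) → (157.2370,143.9877) → (122.1801,143.9877) → (122.1801,172.7542). Closed: final G1 returns to the first vertex.

; LightBurn 1.7.01
; GRBL device profile, absolute coords
G21
G90
G00 X300.1384 Y133.4364
M4 S534
G01 X306.8848 Y27.9547 F2155
G01 X50.5779 Y129.5682
G01 X7.4003 Y110.3270
M5
G00 X259.6660 Y160.7119
M4 S534
G01 X193.1534 Y158.4185 F2155
G01 X100.0125 Y177.9416
G01 X65.9976 Y185.2563
M5
G00 X122.1801 Y172.7542
M4 S954
G01 X157.2370 Y172.7542 F726
G01 X157.2370 Y143.9877
G01 X122.1801 Y143.9877
G01 X122.1801 Y172.7542
M5
G00 X0.0000 Y0.0000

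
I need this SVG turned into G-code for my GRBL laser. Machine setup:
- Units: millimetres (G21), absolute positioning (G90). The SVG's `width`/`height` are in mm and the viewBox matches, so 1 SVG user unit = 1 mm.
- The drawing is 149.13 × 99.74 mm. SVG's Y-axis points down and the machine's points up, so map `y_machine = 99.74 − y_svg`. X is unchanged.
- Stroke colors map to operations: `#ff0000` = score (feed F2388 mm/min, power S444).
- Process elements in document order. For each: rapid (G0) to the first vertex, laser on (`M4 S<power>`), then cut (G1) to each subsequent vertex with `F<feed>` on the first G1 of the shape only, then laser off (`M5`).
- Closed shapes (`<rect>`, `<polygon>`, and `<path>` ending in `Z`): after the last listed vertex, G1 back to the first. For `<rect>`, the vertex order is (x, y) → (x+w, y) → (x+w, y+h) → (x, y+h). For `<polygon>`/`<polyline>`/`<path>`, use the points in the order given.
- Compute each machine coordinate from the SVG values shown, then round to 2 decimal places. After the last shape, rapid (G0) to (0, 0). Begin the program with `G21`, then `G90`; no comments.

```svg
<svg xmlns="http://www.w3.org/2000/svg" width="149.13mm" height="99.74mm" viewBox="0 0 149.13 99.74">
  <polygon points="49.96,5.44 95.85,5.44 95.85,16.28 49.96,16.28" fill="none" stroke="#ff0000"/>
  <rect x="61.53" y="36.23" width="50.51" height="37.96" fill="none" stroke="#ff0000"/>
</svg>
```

viewBox `0 0 149.13 99.74` with mm width/height → 1 unit = 1 mm. Flip: y_m = 99.74 − y_svg.

**Shape 1** — `<polygon>` rectangle, stroke `#ff0000` → score (S444, F2388). Machine vertices: (49.96,94.30) → (95.85,94.30) → (95.85,83.46) → (49.96,83.46) → (49.96,94.30). Closed: final G1 returns to the first vertex.

**Shape 2** — `<rect>` rectangle, stroke `#ff0000` → score (S444, F2388). Machine vertices: (61.53,63.51) → (112.04,63.51) → (112.04,25.55) → (61.53,25.55) → (61.53,63.51). Closed: final G1 returns to the first vertex.

G21
G90
G0 X49.96 Y94.30
M4 S444
G1 X95.85 Y94.30 F2388
G1 X95.85 Y83.46
G1 X49.96 Y83.46
G1 X49.96 Y94.30
M5
G0 X61.53 Y63.51
M4 S444
G1 X112.04 Y63.51 F2388
G1 X112.04 Y25.55
G1 X61.53 Y25.55
G1 X61.53 Y63.51
M5
G0 X0.00 Y0.00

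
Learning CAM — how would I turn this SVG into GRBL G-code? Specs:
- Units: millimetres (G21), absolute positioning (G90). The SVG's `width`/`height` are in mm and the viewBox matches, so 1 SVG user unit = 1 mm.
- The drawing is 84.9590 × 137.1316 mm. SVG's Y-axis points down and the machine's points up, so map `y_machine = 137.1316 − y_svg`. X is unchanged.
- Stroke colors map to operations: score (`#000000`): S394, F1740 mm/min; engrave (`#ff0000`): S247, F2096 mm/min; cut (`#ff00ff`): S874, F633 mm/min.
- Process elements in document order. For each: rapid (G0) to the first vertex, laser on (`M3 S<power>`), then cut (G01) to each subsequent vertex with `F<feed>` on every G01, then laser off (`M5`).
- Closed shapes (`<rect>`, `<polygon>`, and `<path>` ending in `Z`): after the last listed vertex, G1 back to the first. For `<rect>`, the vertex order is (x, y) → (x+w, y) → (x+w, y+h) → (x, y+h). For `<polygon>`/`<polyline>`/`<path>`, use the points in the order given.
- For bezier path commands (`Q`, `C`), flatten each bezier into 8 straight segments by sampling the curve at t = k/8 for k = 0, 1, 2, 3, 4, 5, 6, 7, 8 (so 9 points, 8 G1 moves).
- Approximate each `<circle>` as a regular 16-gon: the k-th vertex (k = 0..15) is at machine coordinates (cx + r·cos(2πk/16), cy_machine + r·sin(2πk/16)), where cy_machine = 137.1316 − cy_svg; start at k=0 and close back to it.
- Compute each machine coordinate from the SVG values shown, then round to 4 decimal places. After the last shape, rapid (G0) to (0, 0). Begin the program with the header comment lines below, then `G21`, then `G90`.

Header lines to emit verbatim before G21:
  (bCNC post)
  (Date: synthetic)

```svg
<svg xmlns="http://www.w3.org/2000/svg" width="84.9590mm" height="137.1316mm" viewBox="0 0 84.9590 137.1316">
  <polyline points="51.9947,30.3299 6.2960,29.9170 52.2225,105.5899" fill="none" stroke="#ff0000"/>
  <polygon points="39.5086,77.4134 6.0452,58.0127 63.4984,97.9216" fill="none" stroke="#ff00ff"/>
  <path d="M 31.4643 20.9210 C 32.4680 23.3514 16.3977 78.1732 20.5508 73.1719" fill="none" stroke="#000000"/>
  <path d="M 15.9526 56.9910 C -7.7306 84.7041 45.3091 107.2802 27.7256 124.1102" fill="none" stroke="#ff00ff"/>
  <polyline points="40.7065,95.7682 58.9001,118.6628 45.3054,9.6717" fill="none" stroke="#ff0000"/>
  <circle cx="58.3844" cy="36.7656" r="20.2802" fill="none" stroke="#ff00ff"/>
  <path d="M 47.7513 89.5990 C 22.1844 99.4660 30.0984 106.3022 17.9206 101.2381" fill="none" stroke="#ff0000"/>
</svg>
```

(bCNC post)
(Date: synthetic)
G21
G90
G0 X51.9947 Y106.8017
M3 S247
G01 X6.2960 Y107.2146 F2096
G01 X52.2225 Y31.5417 F2096
M5
G0 X39.5086 Y59.7182
M3 S874
G01 X6.0452 Y79.1189 F633
G01 X63.4984 Y39.2100 F633
G01 X39.5086 Y59.7182 F633
M5
G0 X31.4643 Y116.2106
M3 S394
G01 X31.1132 Y113.0625 F1740
G01 X29.5985 Y106.3178 F1740
G01 X27.3572 Y97.2913 F1740
G01 X24.8265 Y87.2983 F1740
G01 X22.4435 Y77.6535 F1740
G01 X20.6451 Y69.6722 F1740
G01 X19.8685 Y64.6693 F1740
G01 X20.5508 Y63.9597 F1740
M5
G0 X15.9526 Y80.1406
M3 S874
G01 X10.3800 Y69.9902 F633
G01 X10.2735 Y60.3285 F633
G01 X13.9063 Y51.1627 F633
G01 X19.5517 Y42.4998 F633
G01 X25.4831 Y34.3472 F633
G01 X29.9737 Y26.7118 F633
G01 X31.2967 Y19.6008 F633
G01 X27.7256 Y13.0214 F633
M5
G0 X40.7065 Y41.3634
M3 S247
G01 X58.9001 Y18.4688 F2096
G01 X45.3054 Y127.4599 F2096
M5
G0 X78.6646 Y100.3660
M3 S874
G01 X77.1209 Y108.1269 F633
G01 X72.7247 Y114.7063 F633
G01 X66.1453 Y119.1025 F633
G01 X58.3844 Y120.6462 F633
G01 X50.6235 Y119.1025 F633
G01 X44.0441 Y114.7063 F633
G01 X39.6479 Y108.1269 F633
G01 X38.1042 Y100.3660 F633
G01 X39.6479 Y92.6051 F633
G01 X44.0441 Y86.0257 F633
G01 X50.6235 Y81.6295 F633
G01 X58.3844 Y80.0858 F633
G01 X66.1453 Y81.6295 F633
G01 X72.7247 Y86.0257 F633
G01 X77.1209 Y92.6051 F633
G01 X78.6646 Y100.3660 F633
M5
G0 X47.7513 Y47.5326
M3 S247
G01 X39.6285 Y43.9919 F2096
G01 X34.0167 Y40.8392 F2096
G01 X30.2882 Y38.1786 F2096
G01 X27.8150 Y36.1139 F2096
G01 X25.9695 Y34.7491 F2096
G01 X24.1238 Y34.1881 F2096
G01 X21.6501 Y34.5350 F2096
G01 X17.9206 Y35.8935 F2096
M5
G0 X0.0000 Y0.0000

1 u = 1 mm; y_m = 137.1316 − y.

[1] `<polyline>` open polyline, #ff0000→engrave S247 F2096: (51.9947,106.8017) → (6.2960,107.2146) → (52.2225,31.5417)

[2] `<polygon>` closed polygon, #ff00ff→cut S874 F633: (39.5086,59.7182) → (6.0452,79.1189) → (63.4984,39.2100) → (39.5086,59.7182) (closed)

[3] `<path>` cubic bezier, #000000→score S394 F1740: (31.4643,116.2106) → (31.1132,113.0625) → (29.5985,106.3178) → (27.3572,97.2913) → (24.8265,87.2983) → (22.4435,77.6535) → (20.6451,69.6722) → (19.8685,64.6693) → (20.5508,63.9597)

[4] `<path>` cubic bezier, #ff00ff→cut S874 F633: (15.9526,80.1406) → (10.3800,69.9902) → (10.2735,60.3285) → (13.9063,51.1627) → (19.5517,42.4998) → (25.4831,34.3472) → (29.9737,26.7118) → (31.2967,19.6008) → (27.7256,13.0214)

[5] `<polyline>` open polyline, #ff0000→engrave S247 F2096: (40.7065,41.3634) → (58.9001,18.4688) → (45.3054,127.4599)

[6] `<circle>` circle, #ff00ff→cut S874 F633: (78.6646,100.3660) → (77.1209,108.1269) → (72.7247,114.7063) → (66.1453,119.1025) → (58.3844,120.6462) → (50.6235,119.1025) → (44.0441,114.7063) → (39.6479,108.1269) → (38.1042,100.3660) → (39.6479,92.6051) → (44.0441,86.0257) → (50.6235,81.6295) → (58.3844,80.0858) → (66.1453,81.6295) → (72.7247,86.0257) → (77.1209,92.6051) → (78.6646,100.3660) (closed)

[7] `<path>` cubic bezier, #ff0000→engrave S247 F2096: (47.7513,47.5326) → (39.6285,43.9919) → (34.0167,40.8392) → (30.2882,38.1786) → (27.8150,36.1139) → (25.9695,34.7491) → (24.1238,34.1881) → (21.6501,34.5350) → (17.9206,35.8935)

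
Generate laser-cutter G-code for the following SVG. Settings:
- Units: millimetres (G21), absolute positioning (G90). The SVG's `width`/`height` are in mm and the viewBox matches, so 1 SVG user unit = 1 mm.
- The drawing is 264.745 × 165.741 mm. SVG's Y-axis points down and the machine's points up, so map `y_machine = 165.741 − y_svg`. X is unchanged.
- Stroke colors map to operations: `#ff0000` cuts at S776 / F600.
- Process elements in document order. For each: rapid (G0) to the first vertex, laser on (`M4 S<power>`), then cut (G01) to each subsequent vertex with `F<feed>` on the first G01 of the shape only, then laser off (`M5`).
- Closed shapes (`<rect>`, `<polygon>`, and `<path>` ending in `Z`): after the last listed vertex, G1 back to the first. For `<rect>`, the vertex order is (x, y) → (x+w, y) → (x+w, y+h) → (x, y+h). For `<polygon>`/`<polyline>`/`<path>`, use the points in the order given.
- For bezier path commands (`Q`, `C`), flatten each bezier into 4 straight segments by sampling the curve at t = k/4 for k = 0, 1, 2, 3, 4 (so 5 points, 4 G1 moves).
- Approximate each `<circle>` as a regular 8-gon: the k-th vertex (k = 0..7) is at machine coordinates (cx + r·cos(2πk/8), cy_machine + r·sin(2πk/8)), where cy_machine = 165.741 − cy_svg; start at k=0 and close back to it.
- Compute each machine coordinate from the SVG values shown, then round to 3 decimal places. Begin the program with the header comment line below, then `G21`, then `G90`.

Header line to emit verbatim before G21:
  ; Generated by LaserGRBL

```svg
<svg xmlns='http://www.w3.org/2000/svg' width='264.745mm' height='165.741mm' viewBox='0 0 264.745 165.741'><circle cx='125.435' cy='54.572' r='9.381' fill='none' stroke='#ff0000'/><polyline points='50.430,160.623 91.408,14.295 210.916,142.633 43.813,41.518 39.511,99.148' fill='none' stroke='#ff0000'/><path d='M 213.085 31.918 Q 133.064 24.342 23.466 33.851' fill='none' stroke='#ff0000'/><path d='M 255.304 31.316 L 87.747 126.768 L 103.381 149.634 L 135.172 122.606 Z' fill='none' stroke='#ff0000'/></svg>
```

; Generated by LaserGRBL
G21
G90
G0 X134.816 Y111.169
M4 S776
G01 X132.068 Y117.802 F600
G01 X125.435 Y120.550
G01 X118.802 Y117.802
G01 X116.054 Y111.169
G01 X118.802 Y104.536
G01 X125.435 Y101.788
G01 X132.068 Y104.536
G01 X134.816 Y111.169
M5
G0 X50.430 Y5.118
M4 S776
G01 X91.408 Y151.446 F600
G01 X210.916 Y23.108
G01 X43.813 Y124.223
G01 X39.511 Y66.593
M5
G0 X213.085 Y133.823
M4 S776
G01 X171.226 Y136.543 F600
G01 X125.670 Y137.128
G01 X76.416 Y135.577
G01 X23.466 Y131.890
M5
G0 X255.304 Y134.425
M4 S776
G01 X87.747 Y38.973 F600
G01 X103.381 Y16.107
G01 X135.172 Y43.135
G01 X255.304 Y134.425
M5

1 u = 1 mm; y_m = 165.741 − y.

[1] `<circle>` circle, #ff0000→cut S776 F600: (134.816,111.169) → (132.068,117.802) → (125.435,120.550) → (118.802,117.802) → (116.054,111.169) → (118.802,104.536) → (125.435,101.788) → (132.068,104.536) → (134.816,111.169) (closed)

[2] `<polyline>` open polyline, #ff0000→cut S776 F600: (50.430,5.118) → (91.408,151.446) → (210.916,23.108) → (43.813,124.223) → (39.511,66.593)

[3] `<path>` quadratic bezier, #ff0000→cut S776 F600: (213.085,133.823) → (171.226,136.543) → (125.670,137.128) → (76.416,135.577) → (23.466,131.890)

[4] `<path>` closed polygon, #ff0000→cut S776 F600: (255.304,134.425) → (87.747,38.973) → (103.381,16.107) → (135.172,43.135) → (255.304,134.425) (closed)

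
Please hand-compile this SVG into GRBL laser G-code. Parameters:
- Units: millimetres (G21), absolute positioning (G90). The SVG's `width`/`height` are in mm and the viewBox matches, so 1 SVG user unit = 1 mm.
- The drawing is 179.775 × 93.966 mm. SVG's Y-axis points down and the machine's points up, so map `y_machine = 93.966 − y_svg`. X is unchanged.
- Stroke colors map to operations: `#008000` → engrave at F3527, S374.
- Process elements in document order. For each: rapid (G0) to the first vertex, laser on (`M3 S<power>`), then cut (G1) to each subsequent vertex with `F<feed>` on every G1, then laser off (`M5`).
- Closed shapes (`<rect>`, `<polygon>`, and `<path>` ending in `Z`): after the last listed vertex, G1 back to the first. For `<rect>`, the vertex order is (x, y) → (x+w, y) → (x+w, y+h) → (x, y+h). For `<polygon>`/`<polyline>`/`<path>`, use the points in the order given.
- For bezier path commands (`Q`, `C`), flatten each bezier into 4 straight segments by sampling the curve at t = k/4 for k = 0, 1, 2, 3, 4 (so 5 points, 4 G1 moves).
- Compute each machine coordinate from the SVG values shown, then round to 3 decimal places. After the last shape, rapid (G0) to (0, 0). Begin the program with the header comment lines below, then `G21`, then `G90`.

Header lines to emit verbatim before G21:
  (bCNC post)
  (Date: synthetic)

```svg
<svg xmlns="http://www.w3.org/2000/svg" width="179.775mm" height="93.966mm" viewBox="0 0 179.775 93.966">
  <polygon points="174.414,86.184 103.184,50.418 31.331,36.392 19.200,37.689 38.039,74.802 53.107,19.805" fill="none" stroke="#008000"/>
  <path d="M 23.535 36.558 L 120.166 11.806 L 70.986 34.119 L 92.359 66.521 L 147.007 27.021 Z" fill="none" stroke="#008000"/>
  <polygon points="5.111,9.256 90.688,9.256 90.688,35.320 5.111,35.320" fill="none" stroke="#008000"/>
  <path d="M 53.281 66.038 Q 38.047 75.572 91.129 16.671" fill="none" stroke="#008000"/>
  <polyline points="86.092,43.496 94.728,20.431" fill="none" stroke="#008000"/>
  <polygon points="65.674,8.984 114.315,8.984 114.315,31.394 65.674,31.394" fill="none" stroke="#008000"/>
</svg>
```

Since the viewBox matches the mm dimensions, user units are millimetres directly. The only transform is the Y-flip y_m = 93.966 − y_svg.

Shape 1 is a closed polygon drawn with `<polygon>`. Its stroke #008000 means engrave at S374, F3527. After flipping Y the toolpath is (174.414,7.782) → (103.184,43.548) → (31.331,57.574) → (19.200,56.277) → (38.039,19.164) → (53.107,74.161) → (174.414,7.782), returning to the start.

Shape 2 is a closed polygon drawn with `<path>`. Its stroke #008000 means engrave at S374, F3527. After flipping Y the toolpath is (23.535,57.408) → (120.166,82.160) → (70.986,59.847) → (92.359,27.445) → (147.007,66.945) → (23.535,57.408), returning to the start.

Shape 3 is a rectangle drawn with `<polygon>`. Its stroke #008000 means engrave at S374, F3527. After flipping Y the toolpath is (5.111,84.710) → (90.688,84.710) → (90.688,58.646) → (5.111,58.646) → (5.111,84.710), returning to the start.

Shape 4 is a quadratic bezier drawn with `<path>`. Its stroke #008000 means engrave at S374, F3527. After flipping Y the toolpath is (53.281,27.928) → (49.934,27.438) → (55.126,35.503) → (68.858,52.122) → (91.129,77.295).

Shape 5 is a line segment drawn with `<polyline>`. Its stroke #008000 means engrave at S374, F3527. After flipping Y the toolpath is (86.092,50.470) → (94.728,73.535).

Shape 6 is a rectangle drawn with `<polygon>`. Its stroke #008000 means engrave at S374, F3527. After flipping Y the toolpath is (65.674,84.982) → (114.315,84.982) → (114.315,62.572) → (65.674,62.572) → (65.674,84.982), returning to the start.

(bCNC post)
(Date: synthetic)
G21
G90
G0 X174.414 Y7.782
M3 S374
G1 X103.184 Y43.548 F3527
G1 X31.331 Y57.574 F3527
G1 X19.200 Y56.277 F3527
G1 X38.039 Y19.164 F3527
G1 X53.107 Y74.161 F3527
G1 X174.414 Y7.782 F3527
M5
G0 X23.535 Y57.408
M3 S374
G1 X120.166 Y82.160 F3527
G1 X70.986 Y59.847 F3527
G1 X92.359 Y27.445 F3527
G1 X147.007 Y66.945 F3527
G1 X23.535 Y57.408 F3527
M5
G0 X5.111 Y84.710
M3 S374
G1 X90.688 Y84.710 F3527
G1 X90.688 Y58.646 F3527
G1 X5.111 Y58.646 F3527
G1 X5.111 Y84.710 F3527
M5
G0 X53.281 Y27.928
M3 S374
G1 X49.934 Y27.438 F3527
G1 X55.126 Y35.503 F3527
G1 X68.858 Y52.122 F3527
G1 X91.129 Y77.295 F3527
M5
G0 X86.092 Y50.470
M3 S374
G1 X94.728 Y73.535 F3527
M5
G0 X65.674 Y84.982
M3 S374
G1 X114.315 Y84.982 F3527
G1 X114.315 Y62.572 F3527
G1 X65.674 Y62.572 F3527
G1 X65.674 Y84.982 F3527
M5
G0 X0.000 Y0.000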